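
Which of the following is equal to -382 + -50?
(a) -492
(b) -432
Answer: b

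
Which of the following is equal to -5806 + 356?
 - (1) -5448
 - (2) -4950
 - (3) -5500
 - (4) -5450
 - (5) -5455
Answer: 4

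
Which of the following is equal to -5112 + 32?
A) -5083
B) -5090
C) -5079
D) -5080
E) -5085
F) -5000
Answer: D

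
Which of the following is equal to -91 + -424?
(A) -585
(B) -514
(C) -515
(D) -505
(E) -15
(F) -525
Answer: C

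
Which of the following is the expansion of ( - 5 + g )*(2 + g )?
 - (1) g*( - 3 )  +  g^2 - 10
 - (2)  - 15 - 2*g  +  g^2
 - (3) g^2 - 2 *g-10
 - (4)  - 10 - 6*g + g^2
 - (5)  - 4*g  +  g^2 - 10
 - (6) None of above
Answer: 1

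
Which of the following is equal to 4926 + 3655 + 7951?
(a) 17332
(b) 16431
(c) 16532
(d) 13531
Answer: c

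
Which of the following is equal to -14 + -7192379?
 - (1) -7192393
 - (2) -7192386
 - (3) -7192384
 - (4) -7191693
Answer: 1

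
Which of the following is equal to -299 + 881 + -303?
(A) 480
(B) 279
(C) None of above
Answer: B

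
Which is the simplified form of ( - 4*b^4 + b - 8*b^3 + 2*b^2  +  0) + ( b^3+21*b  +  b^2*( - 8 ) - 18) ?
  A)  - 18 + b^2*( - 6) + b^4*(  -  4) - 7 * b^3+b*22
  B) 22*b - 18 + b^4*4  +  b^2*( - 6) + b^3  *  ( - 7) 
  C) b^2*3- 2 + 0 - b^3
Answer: A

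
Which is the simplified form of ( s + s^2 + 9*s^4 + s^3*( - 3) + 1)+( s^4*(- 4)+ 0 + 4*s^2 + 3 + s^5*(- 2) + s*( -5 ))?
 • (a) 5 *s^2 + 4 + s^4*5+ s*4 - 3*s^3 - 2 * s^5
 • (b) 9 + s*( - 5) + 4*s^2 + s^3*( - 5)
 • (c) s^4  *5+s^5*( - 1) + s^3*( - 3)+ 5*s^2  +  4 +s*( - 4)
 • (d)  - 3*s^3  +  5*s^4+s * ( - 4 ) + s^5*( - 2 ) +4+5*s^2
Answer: d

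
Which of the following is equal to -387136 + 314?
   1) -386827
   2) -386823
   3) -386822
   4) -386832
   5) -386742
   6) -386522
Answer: 3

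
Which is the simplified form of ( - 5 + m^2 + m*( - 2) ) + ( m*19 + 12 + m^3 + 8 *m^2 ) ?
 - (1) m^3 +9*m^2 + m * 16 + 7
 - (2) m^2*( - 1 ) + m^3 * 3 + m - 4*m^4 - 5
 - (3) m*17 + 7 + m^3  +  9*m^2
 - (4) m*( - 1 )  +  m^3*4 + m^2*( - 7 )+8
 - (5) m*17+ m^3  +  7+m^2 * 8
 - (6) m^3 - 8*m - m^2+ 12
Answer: 3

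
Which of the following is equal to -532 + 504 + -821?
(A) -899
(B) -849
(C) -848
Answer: B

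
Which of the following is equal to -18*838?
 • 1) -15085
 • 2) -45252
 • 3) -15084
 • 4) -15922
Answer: 3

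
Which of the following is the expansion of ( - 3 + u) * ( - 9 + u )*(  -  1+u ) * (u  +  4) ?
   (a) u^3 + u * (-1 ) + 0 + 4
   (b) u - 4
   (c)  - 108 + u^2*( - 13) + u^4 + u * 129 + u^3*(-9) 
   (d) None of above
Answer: c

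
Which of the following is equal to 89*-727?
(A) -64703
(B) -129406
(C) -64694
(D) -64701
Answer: A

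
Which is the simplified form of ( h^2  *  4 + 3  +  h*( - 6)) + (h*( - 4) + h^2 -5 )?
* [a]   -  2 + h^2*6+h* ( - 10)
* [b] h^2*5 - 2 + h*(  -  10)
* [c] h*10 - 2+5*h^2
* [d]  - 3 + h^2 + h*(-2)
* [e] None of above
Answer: b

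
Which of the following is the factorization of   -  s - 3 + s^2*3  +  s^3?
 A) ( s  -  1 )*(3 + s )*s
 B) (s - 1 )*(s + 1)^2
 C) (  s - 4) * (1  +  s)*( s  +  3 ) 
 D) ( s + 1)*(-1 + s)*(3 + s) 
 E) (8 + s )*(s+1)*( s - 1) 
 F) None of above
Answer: D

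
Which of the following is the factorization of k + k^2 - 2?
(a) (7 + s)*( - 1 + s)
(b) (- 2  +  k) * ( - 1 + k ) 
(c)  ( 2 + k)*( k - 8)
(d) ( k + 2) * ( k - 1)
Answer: d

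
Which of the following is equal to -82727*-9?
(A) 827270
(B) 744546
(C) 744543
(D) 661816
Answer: C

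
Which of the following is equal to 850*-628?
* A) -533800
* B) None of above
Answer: A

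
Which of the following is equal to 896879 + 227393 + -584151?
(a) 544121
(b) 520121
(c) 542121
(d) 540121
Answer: d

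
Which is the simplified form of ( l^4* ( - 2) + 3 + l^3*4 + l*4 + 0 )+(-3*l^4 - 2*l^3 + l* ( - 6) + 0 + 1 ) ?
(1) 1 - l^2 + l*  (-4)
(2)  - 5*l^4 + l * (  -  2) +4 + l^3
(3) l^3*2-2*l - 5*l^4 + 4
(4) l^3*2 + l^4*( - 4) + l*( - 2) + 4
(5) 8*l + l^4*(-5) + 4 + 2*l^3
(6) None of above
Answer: 3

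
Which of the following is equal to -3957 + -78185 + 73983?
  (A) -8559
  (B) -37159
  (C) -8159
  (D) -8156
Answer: C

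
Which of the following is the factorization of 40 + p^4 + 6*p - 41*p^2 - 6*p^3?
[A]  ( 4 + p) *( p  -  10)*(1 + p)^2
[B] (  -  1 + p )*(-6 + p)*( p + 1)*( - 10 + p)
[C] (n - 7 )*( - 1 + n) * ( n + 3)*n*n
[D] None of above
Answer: D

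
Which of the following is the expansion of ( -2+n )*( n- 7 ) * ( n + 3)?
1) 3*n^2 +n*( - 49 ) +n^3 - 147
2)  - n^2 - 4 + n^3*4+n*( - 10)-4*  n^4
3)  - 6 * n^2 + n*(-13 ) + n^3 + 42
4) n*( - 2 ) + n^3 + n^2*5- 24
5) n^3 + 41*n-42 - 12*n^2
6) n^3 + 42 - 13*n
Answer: 3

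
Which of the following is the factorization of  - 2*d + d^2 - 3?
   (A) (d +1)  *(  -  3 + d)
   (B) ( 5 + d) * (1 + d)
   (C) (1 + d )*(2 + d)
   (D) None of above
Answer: A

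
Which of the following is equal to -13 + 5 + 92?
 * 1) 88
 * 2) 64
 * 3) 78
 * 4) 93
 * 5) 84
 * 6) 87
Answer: 5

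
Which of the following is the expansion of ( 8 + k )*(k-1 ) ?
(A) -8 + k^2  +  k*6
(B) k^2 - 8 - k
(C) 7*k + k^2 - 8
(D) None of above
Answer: C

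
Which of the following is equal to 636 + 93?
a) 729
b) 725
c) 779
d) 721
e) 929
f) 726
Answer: a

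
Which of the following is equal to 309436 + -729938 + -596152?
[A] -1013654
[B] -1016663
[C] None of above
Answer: C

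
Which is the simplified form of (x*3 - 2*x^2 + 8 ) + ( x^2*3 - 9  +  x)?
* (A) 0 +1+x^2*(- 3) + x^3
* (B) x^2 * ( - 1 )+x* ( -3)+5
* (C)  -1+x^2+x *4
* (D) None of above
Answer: C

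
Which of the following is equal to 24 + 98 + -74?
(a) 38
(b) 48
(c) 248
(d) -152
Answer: b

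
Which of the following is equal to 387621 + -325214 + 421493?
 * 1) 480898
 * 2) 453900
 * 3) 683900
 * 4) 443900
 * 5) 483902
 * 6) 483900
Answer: 6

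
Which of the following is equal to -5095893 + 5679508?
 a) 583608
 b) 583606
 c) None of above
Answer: c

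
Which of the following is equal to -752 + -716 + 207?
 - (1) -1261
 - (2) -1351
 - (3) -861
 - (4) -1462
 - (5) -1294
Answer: 1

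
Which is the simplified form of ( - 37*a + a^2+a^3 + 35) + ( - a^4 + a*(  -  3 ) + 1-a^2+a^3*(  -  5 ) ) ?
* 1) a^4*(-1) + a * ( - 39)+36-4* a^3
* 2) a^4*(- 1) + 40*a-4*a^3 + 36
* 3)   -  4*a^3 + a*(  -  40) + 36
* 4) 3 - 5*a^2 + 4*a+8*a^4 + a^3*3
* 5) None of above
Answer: 5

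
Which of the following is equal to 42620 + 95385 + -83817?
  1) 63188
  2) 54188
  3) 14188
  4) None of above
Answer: 2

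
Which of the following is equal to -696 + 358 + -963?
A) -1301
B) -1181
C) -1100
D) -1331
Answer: A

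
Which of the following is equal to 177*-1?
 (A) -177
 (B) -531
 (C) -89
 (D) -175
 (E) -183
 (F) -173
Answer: A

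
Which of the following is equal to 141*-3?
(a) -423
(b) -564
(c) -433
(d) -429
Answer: a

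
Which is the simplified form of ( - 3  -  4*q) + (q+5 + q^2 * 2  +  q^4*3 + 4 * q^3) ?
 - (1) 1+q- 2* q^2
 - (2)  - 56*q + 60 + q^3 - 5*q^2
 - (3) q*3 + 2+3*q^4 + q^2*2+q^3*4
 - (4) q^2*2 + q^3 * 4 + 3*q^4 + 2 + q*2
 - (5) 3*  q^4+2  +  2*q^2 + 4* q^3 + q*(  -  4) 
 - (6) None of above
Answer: 6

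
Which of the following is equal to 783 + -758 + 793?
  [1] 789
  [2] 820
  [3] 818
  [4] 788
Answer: 3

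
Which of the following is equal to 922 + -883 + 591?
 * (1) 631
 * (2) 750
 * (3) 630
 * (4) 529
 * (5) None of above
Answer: 3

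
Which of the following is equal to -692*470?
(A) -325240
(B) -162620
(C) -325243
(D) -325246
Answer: A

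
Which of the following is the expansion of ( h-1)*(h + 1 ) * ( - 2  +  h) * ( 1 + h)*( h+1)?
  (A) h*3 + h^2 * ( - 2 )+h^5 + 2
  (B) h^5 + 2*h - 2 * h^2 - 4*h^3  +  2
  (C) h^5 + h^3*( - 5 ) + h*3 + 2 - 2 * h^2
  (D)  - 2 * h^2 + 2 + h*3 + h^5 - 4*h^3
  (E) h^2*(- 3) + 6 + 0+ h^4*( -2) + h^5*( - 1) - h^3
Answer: D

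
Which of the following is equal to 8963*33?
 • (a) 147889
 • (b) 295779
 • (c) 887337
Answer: b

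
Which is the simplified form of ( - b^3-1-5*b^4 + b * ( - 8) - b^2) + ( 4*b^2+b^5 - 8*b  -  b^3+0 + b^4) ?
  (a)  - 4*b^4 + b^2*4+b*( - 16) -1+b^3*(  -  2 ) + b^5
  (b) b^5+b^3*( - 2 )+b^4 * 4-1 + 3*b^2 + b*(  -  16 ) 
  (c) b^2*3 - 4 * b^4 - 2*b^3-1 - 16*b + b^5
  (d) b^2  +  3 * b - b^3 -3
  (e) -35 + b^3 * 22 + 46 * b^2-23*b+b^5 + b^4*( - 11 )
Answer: c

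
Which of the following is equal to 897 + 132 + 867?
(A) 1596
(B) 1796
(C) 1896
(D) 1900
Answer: C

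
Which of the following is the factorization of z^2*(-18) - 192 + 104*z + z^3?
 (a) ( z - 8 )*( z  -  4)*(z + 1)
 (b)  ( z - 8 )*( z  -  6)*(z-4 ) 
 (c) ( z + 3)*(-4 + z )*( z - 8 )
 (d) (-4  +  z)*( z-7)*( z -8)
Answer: b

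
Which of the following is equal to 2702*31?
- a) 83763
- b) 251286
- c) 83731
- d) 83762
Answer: d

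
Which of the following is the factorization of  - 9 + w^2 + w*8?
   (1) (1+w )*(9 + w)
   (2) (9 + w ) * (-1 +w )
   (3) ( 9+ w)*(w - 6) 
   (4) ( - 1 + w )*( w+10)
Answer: 2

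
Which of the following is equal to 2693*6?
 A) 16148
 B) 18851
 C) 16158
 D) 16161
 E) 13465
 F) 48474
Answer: C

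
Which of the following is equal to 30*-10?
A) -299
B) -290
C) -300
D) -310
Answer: C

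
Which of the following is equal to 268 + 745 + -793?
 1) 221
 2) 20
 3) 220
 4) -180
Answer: 3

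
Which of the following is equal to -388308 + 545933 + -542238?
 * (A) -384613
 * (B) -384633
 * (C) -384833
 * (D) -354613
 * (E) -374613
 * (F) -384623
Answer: A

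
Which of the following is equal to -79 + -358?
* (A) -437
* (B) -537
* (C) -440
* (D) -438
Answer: A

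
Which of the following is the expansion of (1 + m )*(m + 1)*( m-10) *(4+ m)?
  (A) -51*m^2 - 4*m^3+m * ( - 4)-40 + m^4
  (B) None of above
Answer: B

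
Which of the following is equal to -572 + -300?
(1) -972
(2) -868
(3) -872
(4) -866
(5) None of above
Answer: 3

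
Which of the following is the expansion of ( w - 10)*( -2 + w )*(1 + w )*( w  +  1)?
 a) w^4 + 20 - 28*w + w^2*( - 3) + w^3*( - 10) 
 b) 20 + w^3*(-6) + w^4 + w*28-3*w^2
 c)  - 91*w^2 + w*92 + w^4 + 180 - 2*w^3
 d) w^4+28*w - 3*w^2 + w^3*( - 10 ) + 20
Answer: d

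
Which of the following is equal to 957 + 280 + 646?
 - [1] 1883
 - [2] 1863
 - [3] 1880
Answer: 1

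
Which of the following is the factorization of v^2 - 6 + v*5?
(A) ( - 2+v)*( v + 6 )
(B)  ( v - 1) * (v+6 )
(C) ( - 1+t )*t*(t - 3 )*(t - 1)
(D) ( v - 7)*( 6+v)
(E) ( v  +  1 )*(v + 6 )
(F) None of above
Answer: B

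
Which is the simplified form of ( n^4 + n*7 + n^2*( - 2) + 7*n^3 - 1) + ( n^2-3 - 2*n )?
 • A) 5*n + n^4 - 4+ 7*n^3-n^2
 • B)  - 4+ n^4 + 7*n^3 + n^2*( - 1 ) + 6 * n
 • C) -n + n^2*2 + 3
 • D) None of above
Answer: A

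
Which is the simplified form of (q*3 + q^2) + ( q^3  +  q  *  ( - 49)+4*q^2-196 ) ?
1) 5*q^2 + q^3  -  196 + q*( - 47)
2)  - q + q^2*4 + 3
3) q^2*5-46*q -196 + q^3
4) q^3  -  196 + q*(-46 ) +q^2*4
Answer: 3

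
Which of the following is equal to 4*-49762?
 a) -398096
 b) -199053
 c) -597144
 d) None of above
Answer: d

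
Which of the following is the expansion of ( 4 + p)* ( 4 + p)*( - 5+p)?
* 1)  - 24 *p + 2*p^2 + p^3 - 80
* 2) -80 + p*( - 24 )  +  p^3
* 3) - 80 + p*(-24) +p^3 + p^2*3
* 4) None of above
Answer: 3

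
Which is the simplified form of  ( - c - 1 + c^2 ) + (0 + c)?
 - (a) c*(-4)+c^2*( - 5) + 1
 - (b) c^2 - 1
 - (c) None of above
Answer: b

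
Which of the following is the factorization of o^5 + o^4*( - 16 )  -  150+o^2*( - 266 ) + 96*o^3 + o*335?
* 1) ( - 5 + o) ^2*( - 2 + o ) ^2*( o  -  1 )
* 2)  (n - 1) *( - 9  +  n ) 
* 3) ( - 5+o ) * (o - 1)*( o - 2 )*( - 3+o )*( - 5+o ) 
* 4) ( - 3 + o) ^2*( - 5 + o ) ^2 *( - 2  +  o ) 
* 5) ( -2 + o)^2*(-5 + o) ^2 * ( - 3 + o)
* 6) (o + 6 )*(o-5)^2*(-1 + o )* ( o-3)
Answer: 3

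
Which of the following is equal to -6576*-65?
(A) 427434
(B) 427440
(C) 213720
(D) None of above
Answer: B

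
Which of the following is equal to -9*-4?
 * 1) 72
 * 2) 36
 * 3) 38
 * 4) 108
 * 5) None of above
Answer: 2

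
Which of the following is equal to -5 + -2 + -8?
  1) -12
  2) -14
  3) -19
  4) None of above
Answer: 4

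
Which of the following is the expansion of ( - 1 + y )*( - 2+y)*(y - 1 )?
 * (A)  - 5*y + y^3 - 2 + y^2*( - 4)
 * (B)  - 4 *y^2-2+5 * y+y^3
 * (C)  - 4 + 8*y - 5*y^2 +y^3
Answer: B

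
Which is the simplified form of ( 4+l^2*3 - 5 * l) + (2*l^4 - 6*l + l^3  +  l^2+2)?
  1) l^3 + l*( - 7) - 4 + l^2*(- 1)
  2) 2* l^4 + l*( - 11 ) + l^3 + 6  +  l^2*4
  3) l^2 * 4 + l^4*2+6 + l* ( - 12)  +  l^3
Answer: 2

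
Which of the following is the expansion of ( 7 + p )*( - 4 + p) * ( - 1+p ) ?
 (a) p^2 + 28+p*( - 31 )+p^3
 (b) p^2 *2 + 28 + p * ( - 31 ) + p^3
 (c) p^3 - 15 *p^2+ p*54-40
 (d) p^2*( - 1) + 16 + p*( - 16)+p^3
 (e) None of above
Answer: b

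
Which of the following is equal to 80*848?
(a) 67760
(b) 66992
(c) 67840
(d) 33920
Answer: c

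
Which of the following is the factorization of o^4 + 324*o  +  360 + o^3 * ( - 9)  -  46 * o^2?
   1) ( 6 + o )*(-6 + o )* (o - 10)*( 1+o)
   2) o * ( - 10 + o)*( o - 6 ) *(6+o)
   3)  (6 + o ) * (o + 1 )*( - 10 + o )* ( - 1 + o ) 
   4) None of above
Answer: 1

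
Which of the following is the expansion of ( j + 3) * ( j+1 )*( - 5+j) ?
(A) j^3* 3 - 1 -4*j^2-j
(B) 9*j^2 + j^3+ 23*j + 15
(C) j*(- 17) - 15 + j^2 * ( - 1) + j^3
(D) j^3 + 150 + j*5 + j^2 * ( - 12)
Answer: C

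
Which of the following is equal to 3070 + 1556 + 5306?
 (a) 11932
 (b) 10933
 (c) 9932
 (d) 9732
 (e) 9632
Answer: c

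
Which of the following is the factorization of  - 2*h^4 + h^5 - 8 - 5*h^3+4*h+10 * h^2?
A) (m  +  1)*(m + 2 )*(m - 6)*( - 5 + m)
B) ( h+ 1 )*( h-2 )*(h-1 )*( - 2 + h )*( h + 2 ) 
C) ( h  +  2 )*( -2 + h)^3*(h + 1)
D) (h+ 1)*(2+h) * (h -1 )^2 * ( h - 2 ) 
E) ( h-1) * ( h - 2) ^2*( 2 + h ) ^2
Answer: B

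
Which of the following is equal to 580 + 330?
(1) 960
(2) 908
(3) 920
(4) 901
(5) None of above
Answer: 5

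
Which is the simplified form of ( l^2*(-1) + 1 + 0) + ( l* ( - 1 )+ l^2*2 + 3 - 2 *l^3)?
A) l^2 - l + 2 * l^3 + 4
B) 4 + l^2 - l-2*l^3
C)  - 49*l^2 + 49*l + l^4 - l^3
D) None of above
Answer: B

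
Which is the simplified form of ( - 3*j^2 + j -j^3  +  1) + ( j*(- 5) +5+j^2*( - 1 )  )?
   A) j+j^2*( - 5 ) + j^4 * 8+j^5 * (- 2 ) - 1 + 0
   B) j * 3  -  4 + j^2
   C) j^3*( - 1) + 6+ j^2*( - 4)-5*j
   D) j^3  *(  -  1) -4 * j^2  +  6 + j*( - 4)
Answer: D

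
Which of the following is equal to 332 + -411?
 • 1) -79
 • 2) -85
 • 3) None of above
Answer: 1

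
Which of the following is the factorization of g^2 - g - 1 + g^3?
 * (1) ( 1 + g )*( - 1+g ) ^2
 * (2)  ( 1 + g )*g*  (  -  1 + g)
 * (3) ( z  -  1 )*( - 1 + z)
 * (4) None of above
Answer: 4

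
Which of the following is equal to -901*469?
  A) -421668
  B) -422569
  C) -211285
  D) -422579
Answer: B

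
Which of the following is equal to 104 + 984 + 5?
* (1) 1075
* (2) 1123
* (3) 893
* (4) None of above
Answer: 4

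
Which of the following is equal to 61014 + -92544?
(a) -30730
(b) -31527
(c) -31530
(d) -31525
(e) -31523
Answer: c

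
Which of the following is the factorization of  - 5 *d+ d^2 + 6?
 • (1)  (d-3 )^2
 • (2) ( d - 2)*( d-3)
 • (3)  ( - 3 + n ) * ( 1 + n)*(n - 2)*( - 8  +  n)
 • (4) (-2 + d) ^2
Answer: 2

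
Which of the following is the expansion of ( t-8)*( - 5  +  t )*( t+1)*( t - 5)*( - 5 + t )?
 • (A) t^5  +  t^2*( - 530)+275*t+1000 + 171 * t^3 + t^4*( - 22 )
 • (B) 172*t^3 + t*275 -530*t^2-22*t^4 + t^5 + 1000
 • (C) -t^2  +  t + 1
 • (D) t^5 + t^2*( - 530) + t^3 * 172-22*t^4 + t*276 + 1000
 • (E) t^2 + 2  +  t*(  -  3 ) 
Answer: B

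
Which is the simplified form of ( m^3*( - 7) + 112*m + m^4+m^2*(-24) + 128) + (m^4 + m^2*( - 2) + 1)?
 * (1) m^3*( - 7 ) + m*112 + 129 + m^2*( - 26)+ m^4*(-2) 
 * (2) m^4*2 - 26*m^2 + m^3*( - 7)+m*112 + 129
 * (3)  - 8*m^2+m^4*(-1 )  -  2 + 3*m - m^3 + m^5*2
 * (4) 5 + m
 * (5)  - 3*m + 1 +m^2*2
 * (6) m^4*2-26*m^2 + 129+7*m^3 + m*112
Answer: 2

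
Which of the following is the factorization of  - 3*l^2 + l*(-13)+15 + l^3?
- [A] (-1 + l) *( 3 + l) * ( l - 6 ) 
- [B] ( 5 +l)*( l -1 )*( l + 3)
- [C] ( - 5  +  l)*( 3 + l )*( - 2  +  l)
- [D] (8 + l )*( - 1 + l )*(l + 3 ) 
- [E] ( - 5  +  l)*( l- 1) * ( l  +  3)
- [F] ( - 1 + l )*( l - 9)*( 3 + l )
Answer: E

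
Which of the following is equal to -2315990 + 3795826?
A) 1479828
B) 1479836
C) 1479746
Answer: B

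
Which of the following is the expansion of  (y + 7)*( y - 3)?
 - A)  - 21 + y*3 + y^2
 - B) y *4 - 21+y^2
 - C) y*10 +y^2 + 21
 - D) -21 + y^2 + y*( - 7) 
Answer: B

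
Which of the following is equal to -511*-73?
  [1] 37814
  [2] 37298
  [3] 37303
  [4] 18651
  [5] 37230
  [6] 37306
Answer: 3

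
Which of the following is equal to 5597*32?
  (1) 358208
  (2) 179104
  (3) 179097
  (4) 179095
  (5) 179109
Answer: 2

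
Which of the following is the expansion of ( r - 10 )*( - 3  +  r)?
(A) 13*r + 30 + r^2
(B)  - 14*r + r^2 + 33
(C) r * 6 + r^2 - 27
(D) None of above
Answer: D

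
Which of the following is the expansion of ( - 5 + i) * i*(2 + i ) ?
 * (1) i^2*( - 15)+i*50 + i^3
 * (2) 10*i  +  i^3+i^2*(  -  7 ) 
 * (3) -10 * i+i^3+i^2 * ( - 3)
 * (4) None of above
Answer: 3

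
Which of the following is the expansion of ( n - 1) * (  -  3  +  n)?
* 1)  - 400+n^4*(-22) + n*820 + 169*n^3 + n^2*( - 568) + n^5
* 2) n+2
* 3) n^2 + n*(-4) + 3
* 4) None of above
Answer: 3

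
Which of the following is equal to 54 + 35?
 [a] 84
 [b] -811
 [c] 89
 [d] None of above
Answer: c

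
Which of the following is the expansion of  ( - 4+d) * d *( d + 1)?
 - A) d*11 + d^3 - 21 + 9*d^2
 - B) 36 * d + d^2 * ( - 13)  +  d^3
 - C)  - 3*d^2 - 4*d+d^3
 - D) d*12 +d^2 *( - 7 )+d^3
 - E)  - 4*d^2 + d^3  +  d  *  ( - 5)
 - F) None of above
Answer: C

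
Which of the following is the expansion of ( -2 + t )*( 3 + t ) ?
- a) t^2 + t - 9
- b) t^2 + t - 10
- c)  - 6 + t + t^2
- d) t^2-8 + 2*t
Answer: c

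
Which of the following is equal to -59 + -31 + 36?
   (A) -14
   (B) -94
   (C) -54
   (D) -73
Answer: C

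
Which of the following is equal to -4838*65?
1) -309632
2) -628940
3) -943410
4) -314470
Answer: 4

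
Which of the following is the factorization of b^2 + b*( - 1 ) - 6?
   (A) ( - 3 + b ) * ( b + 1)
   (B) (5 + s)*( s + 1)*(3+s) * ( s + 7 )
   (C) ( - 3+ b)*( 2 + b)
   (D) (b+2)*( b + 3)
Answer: C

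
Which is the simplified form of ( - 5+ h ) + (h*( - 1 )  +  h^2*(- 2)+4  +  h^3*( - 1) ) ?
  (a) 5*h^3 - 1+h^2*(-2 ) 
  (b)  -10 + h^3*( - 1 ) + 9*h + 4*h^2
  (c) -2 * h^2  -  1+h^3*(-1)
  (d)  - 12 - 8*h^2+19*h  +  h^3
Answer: c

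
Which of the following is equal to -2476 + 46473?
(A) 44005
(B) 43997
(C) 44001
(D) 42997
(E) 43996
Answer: B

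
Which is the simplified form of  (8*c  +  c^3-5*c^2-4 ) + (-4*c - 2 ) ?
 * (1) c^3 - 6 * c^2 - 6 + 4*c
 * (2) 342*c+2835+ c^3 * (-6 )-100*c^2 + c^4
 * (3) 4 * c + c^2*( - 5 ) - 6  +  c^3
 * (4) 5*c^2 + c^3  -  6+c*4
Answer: 3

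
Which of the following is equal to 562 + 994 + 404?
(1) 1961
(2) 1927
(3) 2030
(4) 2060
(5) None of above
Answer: 5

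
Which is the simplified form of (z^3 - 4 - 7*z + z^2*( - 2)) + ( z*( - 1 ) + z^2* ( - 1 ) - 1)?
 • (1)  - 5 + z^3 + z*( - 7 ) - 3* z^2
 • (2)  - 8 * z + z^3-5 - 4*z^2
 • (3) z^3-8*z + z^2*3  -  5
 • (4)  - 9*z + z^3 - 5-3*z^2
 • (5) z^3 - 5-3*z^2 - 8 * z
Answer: 5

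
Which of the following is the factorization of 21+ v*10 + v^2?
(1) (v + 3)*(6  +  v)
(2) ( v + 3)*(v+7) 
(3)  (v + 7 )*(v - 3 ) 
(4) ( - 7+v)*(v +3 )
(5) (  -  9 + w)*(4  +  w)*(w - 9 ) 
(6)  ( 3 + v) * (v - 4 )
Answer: 2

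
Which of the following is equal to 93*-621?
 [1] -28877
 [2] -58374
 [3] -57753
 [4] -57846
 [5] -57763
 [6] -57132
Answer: 3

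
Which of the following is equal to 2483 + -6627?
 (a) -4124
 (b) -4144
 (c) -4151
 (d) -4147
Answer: b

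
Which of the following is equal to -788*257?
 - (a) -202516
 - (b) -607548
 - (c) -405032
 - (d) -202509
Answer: a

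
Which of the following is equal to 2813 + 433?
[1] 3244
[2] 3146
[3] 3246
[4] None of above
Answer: 3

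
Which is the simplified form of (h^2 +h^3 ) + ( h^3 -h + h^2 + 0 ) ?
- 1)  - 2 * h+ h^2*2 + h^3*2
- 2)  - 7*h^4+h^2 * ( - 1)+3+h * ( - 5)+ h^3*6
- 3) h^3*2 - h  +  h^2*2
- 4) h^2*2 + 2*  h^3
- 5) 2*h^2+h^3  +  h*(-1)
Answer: 3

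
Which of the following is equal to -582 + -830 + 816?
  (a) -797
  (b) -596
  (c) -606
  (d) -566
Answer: b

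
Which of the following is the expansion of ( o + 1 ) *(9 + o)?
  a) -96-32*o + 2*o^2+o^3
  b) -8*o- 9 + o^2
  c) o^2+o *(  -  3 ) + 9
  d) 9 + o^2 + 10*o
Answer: d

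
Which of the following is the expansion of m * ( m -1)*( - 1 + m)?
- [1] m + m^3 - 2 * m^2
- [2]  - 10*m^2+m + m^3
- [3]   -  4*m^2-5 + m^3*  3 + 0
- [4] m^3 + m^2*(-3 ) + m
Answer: 1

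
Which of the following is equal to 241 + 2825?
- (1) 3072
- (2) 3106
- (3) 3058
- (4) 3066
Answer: 4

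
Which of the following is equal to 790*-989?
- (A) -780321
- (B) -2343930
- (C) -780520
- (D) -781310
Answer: D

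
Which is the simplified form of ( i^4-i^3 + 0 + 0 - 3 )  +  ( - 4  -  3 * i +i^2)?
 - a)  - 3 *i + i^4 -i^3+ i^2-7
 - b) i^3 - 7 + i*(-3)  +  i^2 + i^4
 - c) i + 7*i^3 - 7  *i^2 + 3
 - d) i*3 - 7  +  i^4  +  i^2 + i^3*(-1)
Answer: a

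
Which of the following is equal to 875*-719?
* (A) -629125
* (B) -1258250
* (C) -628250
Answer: A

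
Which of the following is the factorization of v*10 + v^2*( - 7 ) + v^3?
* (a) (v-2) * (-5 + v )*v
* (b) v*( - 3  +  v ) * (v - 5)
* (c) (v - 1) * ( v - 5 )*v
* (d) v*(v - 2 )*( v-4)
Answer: a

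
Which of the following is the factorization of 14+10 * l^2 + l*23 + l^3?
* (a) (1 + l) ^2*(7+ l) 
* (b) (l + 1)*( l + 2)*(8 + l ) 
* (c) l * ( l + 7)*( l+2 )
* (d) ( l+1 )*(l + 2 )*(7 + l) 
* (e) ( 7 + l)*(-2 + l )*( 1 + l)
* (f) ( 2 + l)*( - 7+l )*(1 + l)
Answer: d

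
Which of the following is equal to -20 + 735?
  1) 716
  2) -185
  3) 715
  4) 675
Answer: 3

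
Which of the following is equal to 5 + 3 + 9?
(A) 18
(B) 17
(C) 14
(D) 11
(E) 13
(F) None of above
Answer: B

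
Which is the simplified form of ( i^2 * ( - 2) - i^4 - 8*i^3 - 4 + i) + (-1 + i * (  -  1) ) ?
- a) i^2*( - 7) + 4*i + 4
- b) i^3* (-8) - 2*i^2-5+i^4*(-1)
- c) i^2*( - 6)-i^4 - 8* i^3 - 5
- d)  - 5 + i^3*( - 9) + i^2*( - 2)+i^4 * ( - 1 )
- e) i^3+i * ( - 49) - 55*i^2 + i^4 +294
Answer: b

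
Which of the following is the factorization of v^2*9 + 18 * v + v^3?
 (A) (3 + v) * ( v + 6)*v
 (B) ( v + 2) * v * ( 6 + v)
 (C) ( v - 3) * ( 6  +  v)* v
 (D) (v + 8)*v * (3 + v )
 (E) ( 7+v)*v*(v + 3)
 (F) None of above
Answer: A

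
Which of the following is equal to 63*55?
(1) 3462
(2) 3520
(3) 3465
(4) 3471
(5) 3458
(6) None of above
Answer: 3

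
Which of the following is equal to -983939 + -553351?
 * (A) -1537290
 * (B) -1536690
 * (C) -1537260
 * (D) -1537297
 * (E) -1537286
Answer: A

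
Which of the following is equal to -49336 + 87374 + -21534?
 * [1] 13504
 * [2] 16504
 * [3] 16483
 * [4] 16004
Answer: 2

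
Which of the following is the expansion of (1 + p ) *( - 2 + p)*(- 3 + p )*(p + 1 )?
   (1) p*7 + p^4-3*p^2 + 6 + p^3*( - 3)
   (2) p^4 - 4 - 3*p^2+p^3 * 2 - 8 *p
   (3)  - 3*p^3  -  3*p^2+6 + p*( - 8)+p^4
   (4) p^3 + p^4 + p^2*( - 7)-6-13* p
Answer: 1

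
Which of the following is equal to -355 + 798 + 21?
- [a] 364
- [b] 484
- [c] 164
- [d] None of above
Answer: d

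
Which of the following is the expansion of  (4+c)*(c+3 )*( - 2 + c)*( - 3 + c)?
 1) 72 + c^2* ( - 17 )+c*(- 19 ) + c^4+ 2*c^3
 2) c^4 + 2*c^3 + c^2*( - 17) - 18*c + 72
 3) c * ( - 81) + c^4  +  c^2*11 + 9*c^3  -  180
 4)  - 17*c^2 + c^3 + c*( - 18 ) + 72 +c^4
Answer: 2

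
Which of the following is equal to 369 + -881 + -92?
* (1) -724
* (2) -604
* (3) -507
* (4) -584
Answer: 2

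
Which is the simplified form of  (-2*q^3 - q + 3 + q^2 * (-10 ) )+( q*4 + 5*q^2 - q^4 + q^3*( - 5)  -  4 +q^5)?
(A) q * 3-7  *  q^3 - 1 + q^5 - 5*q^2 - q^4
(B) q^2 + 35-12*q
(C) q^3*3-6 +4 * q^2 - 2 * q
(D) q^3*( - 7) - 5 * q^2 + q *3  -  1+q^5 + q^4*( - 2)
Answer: A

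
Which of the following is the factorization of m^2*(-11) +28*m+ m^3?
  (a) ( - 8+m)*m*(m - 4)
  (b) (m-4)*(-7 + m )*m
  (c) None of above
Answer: b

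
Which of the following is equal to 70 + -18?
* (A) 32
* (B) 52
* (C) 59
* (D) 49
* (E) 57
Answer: B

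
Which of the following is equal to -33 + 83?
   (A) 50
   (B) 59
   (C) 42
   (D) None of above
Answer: A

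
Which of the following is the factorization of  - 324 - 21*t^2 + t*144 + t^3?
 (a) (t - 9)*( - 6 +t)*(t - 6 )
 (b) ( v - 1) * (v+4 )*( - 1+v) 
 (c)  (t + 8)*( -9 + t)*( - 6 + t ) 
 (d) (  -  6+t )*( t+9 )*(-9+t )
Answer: a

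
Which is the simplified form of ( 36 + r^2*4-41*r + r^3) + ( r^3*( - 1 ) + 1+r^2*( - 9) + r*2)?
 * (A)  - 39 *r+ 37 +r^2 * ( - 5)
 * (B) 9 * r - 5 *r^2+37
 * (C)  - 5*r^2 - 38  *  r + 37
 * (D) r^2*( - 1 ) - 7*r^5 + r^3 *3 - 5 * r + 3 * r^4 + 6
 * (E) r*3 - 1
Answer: A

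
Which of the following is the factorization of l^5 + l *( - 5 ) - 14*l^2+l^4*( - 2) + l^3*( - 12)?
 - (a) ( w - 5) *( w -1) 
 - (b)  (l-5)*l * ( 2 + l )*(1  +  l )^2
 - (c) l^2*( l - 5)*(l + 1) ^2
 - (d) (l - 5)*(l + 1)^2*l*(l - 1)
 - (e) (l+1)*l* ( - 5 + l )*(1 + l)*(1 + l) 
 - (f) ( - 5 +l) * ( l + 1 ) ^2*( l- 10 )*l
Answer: e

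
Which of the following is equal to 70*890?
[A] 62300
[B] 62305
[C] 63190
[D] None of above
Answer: A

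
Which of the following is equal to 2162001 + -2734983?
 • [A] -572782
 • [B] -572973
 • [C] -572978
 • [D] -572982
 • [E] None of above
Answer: D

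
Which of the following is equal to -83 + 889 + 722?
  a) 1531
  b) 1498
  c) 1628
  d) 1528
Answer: d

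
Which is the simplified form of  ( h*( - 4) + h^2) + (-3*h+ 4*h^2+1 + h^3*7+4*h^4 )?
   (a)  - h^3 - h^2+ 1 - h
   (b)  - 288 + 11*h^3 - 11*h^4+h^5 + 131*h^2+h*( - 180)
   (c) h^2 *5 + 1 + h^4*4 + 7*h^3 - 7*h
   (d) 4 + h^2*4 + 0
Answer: c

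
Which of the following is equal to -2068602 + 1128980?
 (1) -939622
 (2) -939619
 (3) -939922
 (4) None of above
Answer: 1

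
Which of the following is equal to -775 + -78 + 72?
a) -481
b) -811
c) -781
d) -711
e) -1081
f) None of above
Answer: c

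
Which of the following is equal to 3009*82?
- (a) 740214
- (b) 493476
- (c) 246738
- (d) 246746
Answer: c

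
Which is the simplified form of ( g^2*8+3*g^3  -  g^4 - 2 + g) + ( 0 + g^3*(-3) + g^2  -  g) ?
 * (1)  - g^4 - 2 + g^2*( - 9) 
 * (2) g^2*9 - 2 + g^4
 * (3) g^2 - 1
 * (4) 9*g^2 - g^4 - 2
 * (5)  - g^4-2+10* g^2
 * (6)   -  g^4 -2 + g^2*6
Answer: 4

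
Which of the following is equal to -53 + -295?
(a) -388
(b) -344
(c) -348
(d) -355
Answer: c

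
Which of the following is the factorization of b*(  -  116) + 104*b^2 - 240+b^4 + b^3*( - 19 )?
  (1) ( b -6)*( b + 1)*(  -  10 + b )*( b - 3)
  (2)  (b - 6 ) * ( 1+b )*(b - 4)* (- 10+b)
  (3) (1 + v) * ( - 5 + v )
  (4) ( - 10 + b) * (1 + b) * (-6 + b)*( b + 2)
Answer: 2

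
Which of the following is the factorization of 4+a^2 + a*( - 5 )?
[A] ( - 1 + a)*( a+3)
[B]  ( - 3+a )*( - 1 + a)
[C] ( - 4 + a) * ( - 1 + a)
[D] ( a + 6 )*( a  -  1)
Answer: C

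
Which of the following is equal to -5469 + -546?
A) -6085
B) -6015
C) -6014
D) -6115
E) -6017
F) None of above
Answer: B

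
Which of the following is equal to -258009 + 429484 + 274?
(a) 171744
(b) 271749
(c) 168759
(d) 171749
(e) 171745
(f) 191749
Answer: d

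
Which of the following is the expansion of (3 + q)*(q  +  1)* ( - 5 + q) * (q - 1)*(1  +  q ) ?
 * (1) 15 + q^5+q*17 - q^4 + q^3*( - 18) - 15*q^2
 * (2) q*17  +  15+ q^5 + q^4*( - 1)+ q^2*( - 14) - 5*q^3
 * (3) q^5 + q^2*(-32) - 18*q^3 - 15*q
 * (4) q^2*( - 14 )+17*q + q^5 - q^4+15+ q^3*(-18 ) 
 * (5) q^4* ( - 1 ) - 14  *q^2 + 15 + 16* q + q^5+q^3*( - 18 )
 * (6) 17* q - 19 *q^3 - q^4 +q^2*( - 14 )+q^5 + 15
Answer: 4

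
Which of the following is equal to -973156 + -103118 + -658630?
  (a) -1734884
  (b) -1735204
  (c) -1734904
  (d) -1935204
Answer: c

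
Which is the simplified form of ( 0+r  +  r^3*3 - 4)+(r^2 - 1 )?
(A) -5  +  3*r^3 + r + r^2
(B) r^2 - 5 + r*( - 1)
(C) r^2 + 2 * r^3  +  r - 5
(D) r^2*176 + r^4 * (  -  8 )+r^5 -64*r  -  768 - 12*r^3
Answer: A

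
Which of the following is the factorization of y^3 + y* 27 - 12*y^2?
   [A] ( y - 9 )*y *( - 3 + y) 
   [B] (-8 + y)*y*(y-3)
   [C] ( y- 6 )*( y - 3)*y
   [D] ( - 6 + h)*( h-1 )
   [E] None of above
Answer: A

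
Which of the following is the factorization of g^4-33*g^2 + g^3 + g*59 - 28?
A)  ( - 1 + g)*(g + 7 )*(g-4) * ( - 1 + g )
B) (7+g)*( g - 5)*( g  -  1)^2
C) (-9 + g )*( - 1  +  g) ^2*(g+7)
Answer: A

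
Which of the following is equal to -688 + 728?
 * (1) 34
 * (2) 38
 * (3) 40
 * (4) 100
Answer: 3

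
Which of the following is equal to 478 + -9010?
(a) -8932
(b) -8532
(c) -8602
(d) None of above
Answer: b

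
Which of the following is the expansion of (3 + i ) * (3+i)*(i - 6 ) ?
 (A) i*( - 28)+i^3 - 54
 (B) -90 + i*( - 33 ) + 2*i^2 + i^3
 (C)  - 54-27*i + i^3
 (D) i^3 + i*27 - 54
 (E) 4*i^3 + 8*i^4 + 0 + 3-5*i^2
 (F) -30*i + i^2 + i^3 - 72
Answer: C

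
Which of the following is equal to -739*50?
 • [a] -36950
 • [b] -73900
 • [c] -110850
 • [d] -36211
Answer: a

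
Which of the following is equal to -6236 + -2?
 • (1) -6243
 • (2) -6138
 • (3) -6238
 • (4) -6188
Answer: 3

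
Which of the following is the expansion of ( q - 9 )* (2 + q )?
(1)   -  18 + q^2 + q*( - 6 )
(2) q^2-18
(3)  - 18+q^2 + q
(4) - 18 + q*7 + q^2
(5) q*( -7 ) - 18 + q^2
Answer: 5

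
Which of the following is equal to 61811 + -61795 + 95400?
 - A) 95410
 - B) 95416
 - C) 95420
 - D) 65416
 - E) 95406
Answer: B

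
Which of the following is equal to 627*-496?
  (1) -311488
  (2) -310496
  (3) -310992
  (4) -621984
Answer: 3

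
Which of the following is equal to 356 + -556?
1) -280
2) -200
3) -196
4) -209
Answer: 2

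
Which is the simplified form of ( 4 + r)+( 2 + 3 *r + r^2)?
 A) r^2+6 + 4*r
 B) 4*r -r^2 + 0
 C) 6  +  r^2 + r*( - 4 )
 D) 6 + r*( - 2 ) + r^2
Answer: A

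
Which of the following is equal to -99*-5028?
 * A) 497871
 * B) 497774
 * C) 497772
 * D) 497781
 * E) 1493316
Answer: C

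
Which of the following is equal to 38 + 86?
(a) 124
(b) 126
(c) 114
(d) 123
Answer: a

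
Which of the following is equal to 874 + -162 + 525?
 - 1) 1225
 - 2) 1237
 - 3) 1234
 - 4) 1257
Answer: 2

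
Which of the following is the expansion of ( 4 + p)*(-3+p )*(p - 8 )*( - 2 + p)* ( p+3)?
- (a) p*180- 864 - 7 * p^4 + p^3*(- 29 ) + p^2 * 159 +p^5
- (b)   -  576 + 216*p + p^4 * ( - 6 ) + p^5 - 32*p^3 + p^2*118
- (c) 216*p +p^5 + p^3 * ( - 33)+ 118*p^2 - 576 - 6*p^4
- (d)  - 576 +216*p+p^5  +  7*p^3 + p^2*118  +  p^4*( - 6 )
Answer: c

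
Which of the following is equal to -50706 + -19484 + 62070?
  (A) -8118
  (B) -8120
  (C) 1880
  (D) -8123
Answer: B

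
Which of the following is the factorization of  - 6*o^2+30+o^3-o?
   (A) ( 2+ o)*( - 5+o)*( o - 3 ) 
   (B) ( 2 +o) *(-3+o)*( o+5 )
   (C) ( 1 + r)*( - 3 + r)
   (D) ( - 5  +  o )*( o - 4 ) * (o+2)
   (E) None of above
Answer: A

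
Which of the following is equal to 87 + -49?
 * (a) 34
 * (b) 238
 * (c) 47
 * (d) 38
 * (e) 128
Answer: d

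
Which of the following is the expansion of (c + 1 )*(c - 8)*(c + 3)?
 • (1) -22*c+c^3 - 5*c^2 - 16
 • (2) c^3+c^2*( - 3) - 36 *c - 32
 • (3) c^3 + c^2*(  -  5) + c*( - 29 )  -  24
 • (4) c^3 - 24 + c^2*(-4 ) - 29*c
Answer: 4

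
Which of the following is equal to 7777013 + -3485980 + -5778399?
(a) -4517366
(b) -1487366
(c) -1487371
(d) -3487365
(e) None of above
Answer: b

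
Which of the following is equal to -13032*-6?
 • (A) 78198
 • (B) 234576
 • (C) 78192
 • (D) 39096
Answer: C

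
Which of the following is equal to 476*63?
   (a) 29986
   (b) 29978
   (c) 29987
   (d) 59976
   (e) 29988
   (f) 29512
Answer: e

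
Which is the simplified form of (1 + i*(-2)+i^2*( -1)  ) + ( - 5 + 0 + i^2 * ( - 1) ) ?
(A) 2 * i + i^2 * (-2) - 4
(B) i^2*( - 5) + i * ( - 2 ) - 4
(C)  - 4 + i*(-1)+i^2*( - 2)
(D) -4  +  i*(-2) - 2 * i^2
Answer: D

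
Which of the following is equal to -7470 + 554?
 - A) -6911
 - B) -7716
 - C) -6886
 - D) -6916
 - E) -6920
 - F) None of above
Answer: D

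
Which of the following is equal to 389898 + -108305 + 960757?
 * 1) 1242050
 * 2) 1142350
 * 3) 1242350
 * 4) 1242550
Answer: 3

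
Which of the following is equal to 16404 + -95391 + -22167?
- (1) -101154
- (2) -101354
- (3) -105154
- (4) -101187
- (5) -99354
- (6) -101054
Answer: 1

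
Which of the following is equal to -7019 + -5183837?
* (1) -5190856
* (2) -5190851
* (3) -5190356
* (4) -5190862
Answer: 1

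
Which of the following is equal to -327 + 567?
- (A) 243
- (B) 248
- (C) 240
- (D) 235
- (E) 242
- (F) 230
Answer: C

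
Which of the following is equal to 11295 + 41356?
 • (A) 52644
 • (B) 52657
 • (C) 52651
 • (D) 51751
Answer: C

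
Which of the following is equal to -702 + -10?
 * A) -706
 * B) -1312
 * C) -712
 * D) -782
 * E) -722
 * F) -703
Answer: C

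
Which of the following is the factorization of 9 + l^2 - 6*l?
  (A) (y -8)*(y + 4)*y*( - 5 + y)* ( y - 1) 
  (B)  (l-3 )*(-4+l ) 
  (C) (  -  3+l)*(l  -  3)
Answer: C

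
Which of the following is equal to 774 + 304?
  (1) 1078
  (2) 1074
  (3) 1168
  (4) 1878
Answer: 1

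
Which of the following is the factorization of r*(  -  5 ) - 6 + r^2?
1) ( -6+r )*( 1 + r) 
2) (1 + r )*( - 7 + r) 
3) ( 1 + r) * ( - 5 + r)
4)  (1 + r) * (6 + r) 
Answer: 1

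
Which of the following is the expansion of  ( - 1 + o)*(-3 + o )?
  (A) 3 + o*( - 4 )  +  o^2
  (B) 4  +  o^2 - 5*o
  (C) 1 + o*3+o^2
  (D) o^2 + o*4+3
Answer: A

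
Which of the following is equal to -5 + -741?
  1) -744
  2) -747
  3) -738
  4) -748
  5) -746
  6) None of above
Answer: 5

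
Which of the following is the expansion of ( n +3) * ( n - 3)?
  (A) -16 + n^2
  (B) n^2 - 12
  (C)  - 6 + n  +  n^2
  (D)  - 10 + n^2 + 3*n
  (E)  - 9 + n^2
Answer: E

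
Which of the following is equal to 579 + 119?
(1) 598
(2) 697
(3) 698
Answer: 3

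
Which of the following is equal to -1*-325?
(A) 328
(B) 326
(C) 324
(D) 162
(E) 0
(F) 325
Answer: F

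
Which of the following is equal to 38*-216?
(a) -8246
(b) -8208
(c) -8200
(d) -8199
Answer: b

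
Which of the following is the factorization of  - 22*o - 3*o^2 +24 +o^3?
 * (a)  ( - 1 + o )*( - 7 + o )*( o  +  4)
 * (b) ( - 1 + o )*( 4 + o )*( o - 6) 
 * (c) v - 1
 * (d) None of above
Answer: b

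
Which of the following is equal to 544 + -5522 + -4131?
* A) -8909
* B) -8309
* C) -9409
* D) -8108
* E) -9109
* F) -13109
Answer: E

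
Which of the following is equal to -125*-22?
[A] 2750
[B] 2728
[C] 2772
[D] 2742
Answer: A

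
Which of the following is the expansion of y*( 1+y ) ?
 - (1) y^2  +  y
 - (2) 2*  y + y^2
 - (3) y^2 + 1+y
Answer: 1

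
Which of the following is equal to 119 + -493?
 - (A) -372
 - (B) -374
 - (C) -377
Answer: B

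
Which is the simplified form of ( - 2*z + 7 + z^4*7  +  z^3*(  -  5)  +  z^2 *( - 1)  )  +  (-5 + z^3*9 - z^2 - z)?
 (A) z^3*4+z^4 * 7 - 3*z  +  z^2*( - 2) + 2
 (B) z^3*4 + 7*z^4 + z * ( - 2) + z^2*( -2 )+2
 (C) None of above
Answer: A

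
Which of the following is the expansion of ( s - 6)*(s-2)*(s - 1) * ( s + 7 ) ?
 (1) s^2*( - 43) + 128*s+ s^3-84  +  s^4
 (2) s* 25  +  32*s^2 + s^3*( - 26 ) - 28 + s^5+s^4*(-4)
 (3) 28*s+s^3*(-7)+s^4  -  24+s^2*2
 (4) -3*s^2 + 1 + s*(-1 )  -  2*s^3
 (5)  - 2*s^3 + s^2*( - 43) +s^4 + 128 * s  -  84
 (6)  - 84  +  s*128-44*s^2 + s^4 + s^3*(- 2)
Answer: 5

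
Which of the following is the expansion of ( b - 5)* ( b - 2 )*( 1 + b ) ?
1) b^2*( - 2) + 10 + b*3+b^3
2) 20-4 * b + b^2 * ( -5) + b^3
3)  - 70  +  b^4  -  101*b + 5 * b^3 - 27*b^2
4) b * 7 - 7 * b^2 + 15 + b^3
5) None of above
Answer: 5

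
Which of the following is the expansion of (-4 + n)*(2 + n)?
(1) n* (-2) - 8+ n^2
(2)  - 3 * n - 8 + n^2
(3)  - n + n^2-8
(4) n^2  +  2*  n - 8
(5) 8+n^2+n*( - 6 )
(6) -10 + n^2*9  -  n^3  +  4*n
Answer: 1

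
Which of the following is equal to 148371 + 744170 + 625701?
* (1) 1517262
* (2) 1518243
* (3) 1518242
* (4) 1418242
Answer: 3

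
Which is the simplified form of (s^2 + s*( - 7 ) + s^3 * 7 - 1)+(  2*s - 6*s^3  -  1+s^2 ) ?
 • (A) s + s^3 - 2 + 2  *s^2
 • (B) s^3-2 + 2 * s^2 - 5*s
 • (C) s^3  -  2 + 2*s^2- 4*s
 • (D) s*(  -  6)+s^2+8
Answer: B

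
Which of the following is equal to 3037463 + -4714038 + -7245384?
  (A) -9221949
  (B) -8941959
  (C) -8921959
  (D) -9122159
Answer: C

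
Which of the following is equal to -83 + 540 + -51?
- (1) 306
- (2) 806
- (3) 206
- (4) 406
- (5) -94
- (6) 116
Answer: 4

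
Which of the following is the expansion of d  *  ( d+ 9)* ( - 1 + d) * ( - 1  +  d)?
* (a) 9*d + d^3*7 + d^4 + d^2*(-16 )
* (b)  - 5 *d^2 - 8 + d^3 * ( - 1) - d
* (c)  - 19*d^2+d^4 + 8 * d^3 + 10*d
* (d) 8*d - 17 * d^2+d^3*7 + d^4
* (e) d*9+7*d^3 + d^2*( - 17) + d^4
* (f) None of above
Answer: e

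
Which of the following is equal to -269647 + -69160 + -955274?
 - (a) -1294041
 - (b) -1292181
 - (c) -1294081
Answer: c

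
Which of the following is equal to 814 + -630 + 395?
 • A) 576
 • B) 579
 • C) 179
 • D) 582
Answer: B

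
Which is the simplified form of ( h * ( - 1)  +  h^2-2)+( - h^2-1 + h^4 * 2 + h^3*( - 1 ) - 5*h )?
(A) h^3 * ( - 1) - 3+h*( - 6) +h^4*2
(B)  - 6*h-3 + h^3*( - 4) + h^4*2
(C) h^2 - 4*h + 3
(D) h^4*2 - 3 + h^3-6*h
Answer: A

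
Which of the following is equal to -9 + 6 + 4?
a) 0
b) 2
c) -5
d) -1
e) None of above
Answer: e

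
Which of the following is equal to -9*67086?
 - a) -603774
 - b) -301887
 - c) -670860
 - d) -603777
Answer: a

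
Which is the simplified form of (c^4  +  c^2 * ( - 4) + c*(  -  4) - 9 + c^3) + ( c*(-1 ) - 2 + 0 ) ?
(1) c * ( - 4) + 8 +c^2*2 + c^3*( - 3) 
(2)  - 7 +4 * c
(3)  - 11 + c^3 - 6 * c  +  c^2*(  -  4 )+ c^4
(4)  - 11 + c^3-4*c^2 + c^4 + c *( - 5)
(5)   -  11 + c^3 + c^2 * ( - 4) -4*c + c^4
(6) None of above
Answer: 4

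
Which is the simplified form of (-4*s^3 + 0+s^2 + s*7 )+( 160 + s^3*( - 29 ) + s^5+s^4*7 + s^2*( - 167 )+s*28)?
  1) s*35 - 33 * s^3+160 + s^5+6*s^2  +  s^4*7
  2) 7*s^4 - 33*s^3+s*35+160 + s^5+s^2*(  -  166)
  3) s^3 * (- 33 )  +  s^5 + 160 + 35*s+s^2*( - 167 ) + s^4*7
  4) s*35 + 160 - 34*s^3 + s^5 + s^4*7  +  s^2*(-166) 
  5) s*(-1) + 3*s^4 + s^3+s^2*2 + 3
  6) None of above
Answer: 2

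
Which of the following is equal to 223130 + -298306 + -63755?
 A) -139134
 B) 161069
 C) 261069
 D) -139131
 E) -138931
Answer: E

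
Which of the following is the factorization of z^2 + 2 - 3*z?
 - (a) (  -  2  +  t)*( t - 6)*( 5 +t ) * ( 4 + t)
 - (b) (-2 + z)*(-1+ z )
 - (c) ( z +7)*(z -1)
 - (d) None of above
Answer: b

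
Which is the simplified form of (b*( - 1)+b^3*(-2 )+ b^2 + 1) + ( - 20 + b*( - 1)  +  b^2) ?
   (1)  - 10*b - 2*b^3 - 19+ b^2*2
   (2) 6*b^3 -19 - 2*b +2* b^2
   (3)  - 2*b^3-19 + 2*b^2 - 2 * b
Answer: 3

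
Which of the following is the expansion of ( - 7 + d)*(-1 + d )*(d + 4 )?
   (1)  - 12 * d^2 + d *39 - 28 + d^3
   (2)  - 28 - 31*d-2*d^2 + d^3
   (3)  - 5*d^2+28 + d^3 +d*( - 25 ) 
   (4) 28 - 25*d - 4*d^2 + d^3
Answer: 4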